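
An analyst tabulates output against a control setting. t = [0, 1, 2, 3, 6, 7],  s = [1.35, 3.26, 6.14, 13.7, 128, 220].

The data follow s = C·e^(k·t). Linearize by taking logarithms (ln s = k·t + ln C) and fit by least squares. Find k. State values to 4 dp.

k = 0.7303

Let Y = ln s. Fitting Y = k·t + ln C by least squares:
Over the data: Σt = 19.0000, Σ(t)² = 99.0000, Σln s = 16.1597, Σt·ln s = 79.5311.
Normal system: [[99.0000, 19.0000]; [19.0000, 6]]·[k, ln C]ᵀ = [79.5311, 16.1597]ᵀ.
Solving (det = 233.0000): k = 0.73027, ln C = 0.38077.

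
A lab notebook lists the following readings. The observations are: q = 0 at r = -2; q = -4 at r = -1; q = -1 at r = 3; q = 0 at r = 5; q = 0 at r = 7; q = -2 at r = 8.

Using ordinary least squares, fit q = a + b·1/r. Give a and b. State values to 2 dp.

Forming MᵀM = [[6, -587/840]; [-587/840, 1014049/705600]] and Mᵀq = [-7, 41/12]ᵀ gives MᵀM·[a, b]ᵀ = Mᵀq.
det = 6·(1014049/705600) − (-587/840)² = 229589/28224.
a = ((-7)·(1014049/705600) − (-587/840)·(41/12))/(229589/28224) = -5413653/5739725; b = (6·(41/12) − (-587/840)·(-7))/(229589/28224) = 2202648/1147945.

a = -0.94, b = 1.92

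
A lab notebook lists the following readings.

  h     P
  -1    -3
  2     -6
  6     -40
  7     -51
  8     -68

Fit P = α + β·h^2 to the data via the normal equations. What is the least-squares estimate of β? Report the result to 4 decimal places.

β = -1.0250

From the data, Σ1 = 5, Σh^2 = 154, Σh^2·h^2 = 7810.
Right-hand side: ΣP = -168, Σh^2·P = -8318.
XᵀX·[α, β]ᵀ = XᵀP becomes [[5, 154]; [154, 7810]]·[α, β]ᵀ = [-168, -8318]ᵀ.
det = 5·7810 − 154² = 15334.
α = ((-168)·7810 − 154·(-8318))/15334 = -1414/697; β = (5·(-8318) − 154·(-168))/15334 = -7859/7667.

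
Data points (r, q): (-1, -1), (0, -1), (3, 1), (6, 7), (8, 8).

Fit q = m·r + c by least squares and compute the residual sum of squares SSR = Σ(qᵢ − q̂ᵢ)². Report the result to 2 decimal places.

Compute the Gram sums: Σr·r = 110, Σr = 16, Σ1 = 5.
For Xᵀq: Σr·q = 110, Σq = 14.
So XᵀX·[m, c]ᵀ = Xᵀq: [[110, 16]; [16, 5]]·[m, c]ᵀ = [110, 14]ᵀ.
Eliminating c: 5·(row 1) − 16·(row 2) gives 294·m = 5·110 − 16·14 = 326, so m = 163/147.
Then c = (14 − 16·(163/147))/5 = -110/147.
Residuals: 6/7, -37/147, -232/147, 23/21, -6/49; SSR = 662/147.

SSR = 4.50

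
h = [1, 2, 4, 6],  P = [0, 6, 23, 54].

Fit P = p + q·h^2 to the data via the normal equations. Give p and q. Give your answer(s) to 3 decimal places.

p = -0.966, q = 1.524

XᵀX·[p, q]ᵀ = XᵀP reads: 4·p + 57·q = 83;  57·p + 1569·q = 2336.
(Σ1 = 4, Σh^2 = 57, Σh^2·h^2 = 1569, ΣP = 83, Σh^2·P = 2336.)
Δ = 4·1569 − 57² = 3027.
p = (83·1569 − 57·2336)/3027 = -975/1009; q = (4·2336 − 57·83)/3027 = 4613/3027.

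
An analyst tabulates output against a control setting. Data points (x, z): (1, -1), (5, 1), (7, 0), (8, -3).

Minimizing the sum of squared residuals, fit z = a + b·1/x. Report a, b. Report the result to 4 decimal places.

Normal-equation sums: Σ1 = 4, Σ1/x = 411/280, Σ1/x·1/x = 84361/78400.
And Σz = -3, Σ1/x·z = -47/40.
Eliminating b: (84361/78400)·(row 1) − (411/280)·(row 2) gives (168523/78400)·a = (84361/78400)·(-3) − (411/280)·(-47/40) = -14733/9800, so a = -117864/168523.
Then b = ((-47/40) − (411/280)·(-117864/168523))/(84361/78400) = -23240/168523.

a = -0.6994, b = -0.1379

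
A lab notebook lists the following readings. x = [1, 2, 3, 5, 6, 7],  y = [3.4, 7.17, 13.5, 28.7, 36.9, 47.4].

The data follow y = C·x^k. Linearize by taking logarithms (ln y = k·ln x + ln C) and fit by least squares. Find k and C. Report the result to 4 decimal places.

k = 1.3760, C = 3.1045

Linearized form: ln y = k·ln x + ln C. From the 6 transformed points,
AᵀA = [[11.2747, 7.1389]; [7.1389, 6]], rhs = [23.6011, 16.6201]ᵀ  (here Σln x = 7.1389, Σ(ln x)² = 11.2747, Σln y = 16.6201, Σln x·ln y = 23.6011).
Solving (det = 16.6845): k = 1.37599, ln C = 1.13285, so C = exp(1.13285) = 3.10449.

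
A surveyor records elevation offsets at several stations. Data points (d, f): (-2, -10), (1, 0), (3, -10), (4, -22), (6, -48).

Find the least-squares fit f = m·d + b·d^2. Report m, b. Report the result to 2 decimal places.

m = 1.38, b = -1.59

Entries of MᵀM: Σd·d = 66, Σd·d^2 = 300, Σd^2·d^2 = 1650.
Moment sums: Σd·f = -386, Σd^2·f = -2210.
Normal equations: [[66, 300]; [300, 1650]]·[m, b]ᵀ = [-386, -2210]ᵀ.
det = 66·1650 − 300² = 18900.
m = ((-386)·1650 − 300·(-2210))/18900 = 29/21; b = (66·(-2210) − 300·(-386))/18900 = -167/105.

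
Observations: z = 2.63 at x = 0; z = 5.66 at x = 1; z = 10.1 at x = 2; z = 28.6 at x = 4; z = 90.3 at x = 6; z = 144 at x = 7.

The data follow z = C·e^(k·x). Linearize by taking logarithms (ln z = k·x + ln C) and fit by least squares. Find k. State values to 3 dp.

k = 0.562

With ln zᵢ as the transformed response and xᵢ as the regressor:
Sums: Σx = 20.0000, Σ(x)² = 106.0000, Σln z = 17.8393, Σx·ln z = 81.5796.
Normal system: [[106.0000, 20.0000]; [20.0000, 6]]·[k, ln C]ᵀ = [81.5796, 17.8393]ᵀ.
Solving (det = 236.0000): k = 0.56225, ln C = 1.09904.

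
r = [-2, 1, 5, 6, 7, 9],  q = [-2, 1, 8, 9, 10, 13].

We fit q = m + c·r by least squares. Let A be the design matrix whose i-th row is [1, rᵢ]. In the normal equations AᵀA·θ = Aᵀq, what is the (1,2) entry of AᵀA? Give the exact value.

26

Row 1 ↔ basis 1, column 2 ↔ basis r, so (AᵀA)_{1,2} = Σᵢ r = (1)·(-2) + (1)·(1) + (1)·(5) + (1)·(6) + (1)·(7) + (1)·(9) = 26.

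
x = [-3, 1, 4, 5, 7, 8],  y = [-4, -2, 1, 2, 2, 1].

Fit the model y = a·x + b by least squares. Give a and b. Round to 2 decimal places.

a = 0.55, b = -2.02

The normal system AᵀA·[a, b]ᵀ = Aᵀy is [[164, 22]; [22, 6]]·[a, b]ᵀ = [46, 0]ᵀ.
Δ = 164·6 − 22² = 500.
a = (46·6 − 22·0)/500 = 69/125; b = (164·0 − 22·46)/500 = -253/125.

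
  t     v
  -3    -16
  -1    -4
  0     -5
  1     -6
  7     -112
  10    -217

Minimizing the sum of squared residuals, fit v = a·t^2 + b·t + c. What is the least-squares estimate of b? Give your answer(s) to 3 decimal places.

b = -1.703

From the data, Σt^2·t^2 = 12484, Σt^2·t = 1316, Σt^2 = 160, Σt·t = 160, Σt = 14, Σ1 = 6.
Moment sums: Σt^2·v = -27342, Σt·v = -2908, Σv = -360.
So XᵀX·[a, b, c]ᵀ = Xᵀv: [[12484, 1316, 160]; [1316, 160, 14]; [160, 14, 6]]·[a, b, c]ᵀ = [-27342, -2908, -360]ᵀ.
Inverting the 3×3 Gram matrix, [a, b, c]ᵀ = [-46457/23658, -20149/11829, -14433/3943]ᵀ.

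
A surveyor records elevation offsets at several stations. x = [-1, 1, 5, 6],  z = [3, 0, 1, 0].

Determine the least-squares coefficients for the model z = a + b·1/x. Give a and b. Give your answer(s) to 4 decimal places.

The normal system AᵀA·[a, b]ᵀ = Aᵀz is [[4, 11/30]; [11/30, 1861/900]]·[a, b]ᵀ = [4, -14/5]ᵀ.
Determinant 4·(1861/900) − (11/30)² = 2441/300.
a = (4·(1861/900) − (11/30)·(-14/5))/(2441/300) = 8368/7323; b = (4·(-14/5) − (11/30)·4)/(2441/300) = -3800/2441.

a = 1.1427, b = -1.5567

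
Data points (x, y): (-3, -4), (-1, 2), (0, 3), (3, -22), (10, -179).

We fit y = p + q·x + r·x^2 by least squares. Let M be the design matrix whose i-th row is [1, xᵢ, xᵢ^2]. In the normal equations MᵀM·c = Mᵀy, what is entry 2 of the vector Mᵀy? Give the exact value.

-1846

Entry 2 ↔ basis x, so (Mᵀy)_{2} = Σᵢ (x)·yᵢ = (-3)·(-4) + (-1)·(2) + (0)·(3) + (3)·(-22) + (10)·(-179) = -1846.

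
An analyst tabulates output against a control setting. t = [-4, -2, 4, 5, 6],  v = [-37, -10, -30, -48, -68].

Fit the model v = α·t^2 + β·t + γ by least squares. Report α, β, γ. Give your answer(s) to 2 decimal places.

α = -2.03, β = 0.85, γ = -0.78

Normal-equation sums: Σt^2·t^2 = 2449, Σt^2·t = 333, Σt^2 = 97, Σt·t = 97, Σt = 9, Σ1 = 5.
Moment sums: Σt^2·v = -4760, Σt·v = -600, Σv = -193.
So MᵀM·[α, β, γ]ᵀ = Mᵀv: [[2449, 333, 97]; [333, 97, 9]; [97, 9, 5]]·[α, β, γ]ᵀ = [-4760, -600, -193]ᵀ.
Solving the 3×3 system (Gaussian elimination) gives α = -52581/25924, β = 22035/25924, γ = -10129/12962.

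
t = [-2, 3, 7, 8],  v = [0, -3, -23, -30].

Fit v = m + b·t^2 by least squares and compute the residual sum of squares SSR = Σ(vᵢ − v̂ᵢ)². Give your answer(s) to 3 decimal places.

AᵀA·[m, b]ᵀ = Aᵀv reads: 4·m + 126·b = -56;  126·m + 6594·b = -3074.
Determinant 4·6594 − 126² = 10500.
m = ((-56)·6594 − 126·(-3074))/10500 = 43/25; b = (4·(-3074) − 126·(-56))/10500 = -262/525.
Residuals: 29/105, -8/35, -4/15, 23/105; SSR = 26/105.

SSR = 0.248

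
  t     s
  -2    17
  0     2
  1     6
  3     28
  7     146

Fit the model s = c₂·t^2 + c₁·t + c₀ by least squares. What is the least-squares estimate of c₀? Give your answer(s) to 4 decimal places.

Compute the Gram sums: Σt^2·t^2 = 2499, Σt^2·t = 363, Σt^2 = 63, Σt·t = 63, Σt = 9, Σ1 = 5.
And Σt^2·s = 7480, Σt·s = 1078, Σs = 199.
Normal equations: [[2499, 363, 63]; [363, 63, 9]; [63, 9, 5]]·[c₂, c₁, c₀]ᵀ = [7480, 1078, 199]ᵀ.
Solving the 3×3 system (Gaussian elimination) gives c₂ = 3401/1122, c₁ = -11465/14586, c₀ = 7346/2431.

c₀ = 3.0218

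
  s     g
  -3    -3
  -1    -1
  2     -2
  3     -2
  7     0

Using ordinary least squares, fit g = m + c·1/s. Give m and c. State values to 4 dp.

m = -1.6116, c = -0.1623

Compute the Gram sums: Σ1 = 5, Σ1/s = -5/14, Σ1/s·1/s = 2633/1764.
And Σg = -8, Σ1/s·g = 1/3.
XᵀX·[m, c]ᵀ = Xᵀg becomes [[5, -5/14]; [-5/14, 2633/1764]]·[m, c]ᵀ = [-8, 1/3]ᵀ.
Δ = 5·(2633/1764) − (-5/14)² = 3235/441.
m = ((-8)·(2633/1764) − (-5/14)·(1/3))/(3235/441) = -10427/6470; c = (5·(1/3) − (-5/14)·(-8))/(3235/441) = -105/647.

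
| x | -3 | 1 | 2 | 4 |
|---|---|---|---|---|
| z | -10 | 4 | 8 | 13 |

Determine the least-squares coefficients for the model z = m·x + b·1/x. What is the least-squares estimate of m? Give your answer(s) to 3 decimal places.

Sums needed: Σx·x = 30, Σx·1/x = 4, Σ1/x·1/x = 205/144.
And Σx·z = 102, Σ1/x·z = 175/12.
So AᵀA·[m, b]ᵀ = Aᵀz: [[30, 4]; [4, 205/144]]·[m, b]ᵀ = [102, 175/12]ᵀ.
Determinant 30·(205/144) − 4² = 641/24.
m = (102·(205/144) − 4·(175/12))/(641/24) = 2085/641; b = (30·(175/12) − 4·102)/(641/24) = 708/641.

m = 3.253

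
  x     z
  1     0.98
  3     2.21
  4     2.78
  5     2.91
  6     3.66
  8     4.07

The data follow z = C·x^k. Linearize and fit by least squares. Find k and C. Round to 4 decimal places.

With ln zᵢ as the transformed response and ln xᵢ as the regressor:
Sums: Σln x = 7.9655, Σ(ln x)² = 13.2535, Σln z = 5.5645, Σln x·ln z = 9.2513.
Normal system: [[13.2535, 7.9655]; [7.9655, 6]]·[k, ln C]ᵀ = [9.2513, 5.5645]ᵀ.
Δ = 13.2535·6 − (7.9655)² = 16.0713; k = (9.2513·6 − 7.9655·5.5645)/16.0713 = 0.69586, ln C = (13.2535·5.5645 − 7.9655·9.2513)/16.0713 = 0.00360, so C = exp(0.00360) = 1.00361.

k = 0.6959, C = 1.0036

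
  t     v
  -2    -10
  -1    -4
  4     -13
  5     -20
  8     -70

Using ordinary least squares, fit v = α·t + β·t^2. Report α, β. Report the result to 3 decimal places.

α = 2.620, β = -1.411

From the data, Σt·t = 110, Σt·t^2 = 692, Σt^2·t^2 = 4994.
Moment sums: Σt·v = -688, Σt^2·v = -5232.
XᵀX·[α, β]ᵀ = Xᵀv becomes [[110, 692]; [692, 4994]]·[α, β]ᵀ = [-688, -5232]ᵀ.
det = 110·4994 − 692² = 70476.
α = ((-688)·4994 − 692·(-5232))/70476 = 46168/17619; β = (110·(-5232) − 692·(-688))/70476 = -24856/17619.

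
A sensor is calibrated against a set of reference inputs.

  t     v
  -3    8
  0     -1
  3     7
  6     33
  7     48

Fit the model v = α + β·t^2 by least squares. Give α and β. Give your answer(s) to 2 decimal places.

α = -1.37, β = 0.99

Sums needed: Σ1 = 5, Σt^2 = 103, Σt^2·t^2 = 3859.
And Σv = 95, Σt^2·v = 3675.
Normal equations: [[5, 103]; [103, 3859]]·[α, β]ᵀ = [95, 3675]ᵀ.
Eliminating β: 3859·(row 1) − 103·(row 2) gives 8686·α = 3859·95 − 103·3675 = -11920, so α = -5960/4343.
Then β = (3675 − 103·(-5960/4343))/3859 = 4295/4343.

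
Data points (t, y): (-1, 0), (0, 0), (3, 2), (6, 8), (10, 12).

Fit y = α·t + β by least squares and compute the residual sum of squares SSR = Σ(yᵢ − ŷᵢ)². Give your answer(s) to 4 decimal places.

Sums needed: Σt·t = 146, Σt = 18, Σ1 = 5.
For Aᵀy: Σt·y = 174, Σy = 22.
Normal equations: [[146, 18]; [18, 5]]·[α, β]ᵀ = [174, 22]ᵀ.
det = 146·5 − 18² = 406.
α = (174·5 − 18·22)/406 = 237/203; β = (146·22 − 18·174)/406 = 40/203.
Residuals: 197/203, -40/203, -345/203, 162/203, 26/203; SSR = 918/203.

SSR = 4.5222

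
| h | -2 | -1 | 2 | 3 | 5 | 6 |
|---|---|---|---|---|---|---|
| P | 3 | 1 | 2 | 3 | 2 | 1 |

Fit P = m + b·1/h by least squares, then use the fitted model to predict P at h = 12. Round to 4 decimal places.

P̂ = 2.0534

Forming MᵀM = [[6, -3/10]; [-3/10, 1511/900]] and MᵀP = [12, 1/15]ᵀ gives MᵀM·[m, b]ᵀ = MᵀP.
Determinant 6·(1511/900) − (-3/10)² = 599/60.
m = (12·(1511/900) − (-3/10)·(1/15))/(599/60) = 1210/599; b = (6·(1/15) − (-3/10)·12)/(599/60) = 240/599.
At h = 12: P̂ = (1210/599)·(1) + (240/599)·(1/12) = 1230/599.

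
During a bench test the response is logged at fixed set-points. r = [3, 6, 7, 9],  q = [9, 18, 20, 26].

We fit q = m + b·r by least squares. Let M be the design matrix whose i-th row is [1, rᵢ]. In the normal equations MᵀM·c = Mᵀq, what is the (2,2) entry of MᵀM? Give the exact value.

175

Row 2 ↔ basis r, column 2 ↔ basis r, so (MᵀM)_{2,2} = Σᵢ (r)·(r) = (3)·(3) + (6)·(6) + (7)·(7) + (9)·(9) = 175.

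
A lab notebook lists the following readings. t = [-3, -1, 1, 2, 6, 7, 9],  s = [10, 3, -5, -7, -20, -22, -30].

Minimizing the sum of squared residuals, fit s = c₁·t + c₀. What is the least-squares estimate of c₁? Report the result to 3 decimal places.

Compute the Gram sums: Σt·t = 181, Σt = 21, Σ1 = 7.
Moment sums: Σt·s = -596, Σs = -71.
So AᵀA·[c₁, c₀]ᵀ = Aᵀs: [[181, 21]; [21, 7]]·[c₁, c₀]ᵀ = [-596, -71]ᵀ.
Determinant 181·7 − 21² = 826.
c₁ = ((-596)·7 − 21·(-71))/826 = -383/118; c₀ = (181·(-71) − 21·(-596))/826 = -335/826.

c₁ = -3.246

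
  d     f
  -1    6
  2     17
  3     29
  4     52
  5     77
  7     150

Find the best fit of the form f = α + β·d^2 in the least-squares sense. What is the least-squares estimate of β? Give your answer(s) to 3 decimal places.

Entries of AᵀA: Σ1 = 6, Σd^2 = 104, Σd^2·d^2 = 3380.
And Σf = 331, Σd^2·f = 10442.
AᵀA·[α, β]ᵀ = Aᵀf becomes [[6, 104]; [104, 3380]]·[α, β]ᵀ = [331, 10442]ᵀ.
Δ = 6·3380 − 104² = 9464.
α = (331·3380 − 104·10442)/9464 = 631/182; β = (6·10442 − 104·331)/9464 = 7057/2366.

β = 2.983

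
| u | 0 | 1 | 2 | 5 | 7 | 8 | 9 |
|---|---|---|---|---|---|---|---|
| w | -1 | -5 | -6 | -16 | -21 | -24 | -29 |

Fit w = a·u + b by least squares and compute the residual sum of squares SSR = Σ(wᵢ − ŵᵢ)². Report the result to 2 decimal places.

SSR = 4.78

Sums needed: Σu·u = 224, Σu = 32, Σ1 = 7.
Right-hand side: Σu·w = -697, Σw = -102.
Normal equations: [[224, 32]; [32, 7]]·[a, b]ᵀ = [-697, -102]ᵀ.
det = 224·7 − 32² = 544.
a = ((-697)·7 − 32·(-102))/544 = -95/32; b = (224·(-102) − 32·(-697))/544 = -1.
Residuals: 0, -33/32, 15/16, -5/32, 25/32, 3/4, -41/32; SSR = 153/32.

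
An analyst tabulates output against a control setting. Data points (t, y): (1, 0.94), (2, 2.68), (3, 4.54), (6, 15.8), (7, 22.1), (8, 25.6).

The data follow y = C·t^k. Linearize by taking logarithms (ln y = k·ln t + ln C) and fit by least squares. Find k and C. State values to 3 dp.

k = 1.616, C = 0.881

With ln yᵢ as the transformed response and ln tᵢ as the regressor:
Σln t = 7.6089, Σ(ln t)² = 13.0084, Σln y = 11.5350, Σln t·ln y = 20.0572.
Equations: 13.0084·k + 7.6089·ln C = 20.0572;  7.6089·k + 6·ln C = 11.5350.
Δ = 13.0084·6 − (7.6089)² = 20.1558; k = (20.0572·6 − 7.6089·11.5350)/20.1558 = 1.61614, ln C = (13.0084·11.5350 − 7.6089·20.0572)/20.1558 = -0.12699, so C = exp(-0.12699) = 0.88074.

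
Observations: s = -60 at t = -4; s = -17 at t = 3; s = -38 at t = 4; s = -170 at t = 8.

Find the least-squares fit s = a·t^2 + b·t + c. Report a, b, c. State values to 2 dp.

From the data, Σt^2·t^2 = 4689, Σt^2·t = 539, Σt^2 = 105, Σt·t = 105, Σt = 11, Σ1 = 4.
Right-hand side: Σt^2·s = -12601, Σt·s = -1323, Σs = -285.
Row-reducing yields a = -9529/3148, b = 119491/40924, c = 1834/10231.

a = -3.03, b = 2.92, c = 0.18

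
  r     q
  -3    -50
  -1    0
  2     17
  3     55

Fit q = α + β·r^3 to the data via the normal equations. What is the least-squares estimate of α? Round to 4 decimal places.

XᵀX·[α, β]ᵀ = Xᵀq reads: 4·α + 7·β = 22;  7·α + 1523·β = 2971.
(Σ1 = 4, Σr^3 = 7, Σr^3·r^3 = 1523, Σq = 22, Σr^3·q = 2971.)
det = 4·1523 − 7² = 6043.
α = (22·1523 − 7·2971)/6043 = 12709/6043; β = (4·2971 − 7·22)/6043 = 11730/6043.

α = 2.1031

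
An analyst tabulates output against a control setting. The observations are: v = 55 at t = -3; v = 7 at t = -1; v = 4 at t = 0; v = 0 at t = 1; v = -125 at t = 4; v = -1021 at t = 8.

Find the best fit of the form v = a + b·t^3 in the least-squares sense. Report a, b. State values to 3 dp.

a = 2.978, b = -2.000

From the data, Σ1 = 6, Σt^3 = 549, Σt^3·t^3 = 266971.
Moment sums: Σv = -1080, Σt^3·v = -532244.
Eliminating b: 266971·(row 1) − 549·(row 2) gives 1300425·a = 266971·(-1080) − 549·(-532244) = 3873276, so a = 1291092/433475.
Then b = ((-532244) − 549·(1291092/433475))/266971 = -866848/433475.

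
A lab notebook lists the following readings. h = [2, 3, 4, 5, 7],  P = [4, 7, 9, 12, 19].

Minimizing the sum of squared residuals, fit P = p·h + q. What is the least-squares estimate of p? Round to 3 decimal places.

p = 2.959

With design matrix A, AᵀA = [[103, 21]; [21, 5]] and AᵀP = [258, 51]ᵀ.
det = 103·5 − 21² = 74.
p = (258·5 − 21·51)/74 = 219/74; q = (103·51 − 21·258)/74 = -165/74.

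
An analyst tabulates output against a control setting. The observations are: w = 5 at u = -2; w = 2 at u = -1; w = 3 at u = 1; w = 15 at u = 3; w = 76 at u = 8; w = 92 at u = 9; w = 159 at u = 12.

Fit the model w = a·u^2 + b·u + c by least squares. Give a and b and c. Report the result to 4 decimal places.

a = 1.0029, b = 1.0345, c = 2.2997

The normal system XᵀX·[a, b, c]ᵀ = Xᵀw is [[31492, 2988, 304]; [2988, 304, 30]; [304, 30, 7]]·[a, b, c]ᵀ = [35372, 3380, 352]ᵀ.
Row-reducing yields a = 40456/40341, b = 13911/13447, c = 92774/40341.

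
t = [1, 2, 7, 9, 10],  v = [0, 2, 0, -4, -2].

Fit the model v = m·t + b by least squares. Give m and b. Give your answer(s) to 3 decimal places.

m = -0.431, b = 1.701

The normal system AᵀA·[m, b]ᵀ = Aᵀv is [[235, 29]; [29, 5]]·[m, b]ᵀ = [-52, -4]ᵀ.
det = 235·5 − 29² = 334.
m = ((-52)·5 − 29·(-4))/334 = -72/167; b = (235·(-4) − 29·(-52))/334 = 284/167.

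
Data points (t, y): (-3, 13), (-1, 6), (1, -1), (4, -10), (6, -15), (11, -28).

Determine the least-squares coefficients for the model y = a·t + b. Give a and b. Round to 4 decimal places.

Sums needed: Σt·t = 184, Σt = 18, Σ1 = 6.
Right-hand side: Σt·y = -484, Σy = -35.
Normal equations: [[184, 18]; [18, 6]]·[a, b]ᵀ = [-484, -35]ᵀ.
Δ = 184·6 − 18² = 780.
a = ((-484)·6 − 18·(-35))/780 = -379/130; b = (184·(-35) − 18·(-484))/780 = 568/195.

a = -2.9154, b = 2.9128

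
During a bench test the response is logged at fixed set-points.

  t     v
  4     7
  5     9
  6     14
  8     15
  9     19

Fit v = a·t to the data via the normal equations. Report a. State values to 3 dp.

From the data, Σt·t = 222.
For Aᵀv: Σt·v = 448.
AᵀA·[a]ᵀ = Aᵀv becomes [[222]]·[a]ᵀ = [448]ᵀ.
a = 448/222 = 2.01802.

a = 2.018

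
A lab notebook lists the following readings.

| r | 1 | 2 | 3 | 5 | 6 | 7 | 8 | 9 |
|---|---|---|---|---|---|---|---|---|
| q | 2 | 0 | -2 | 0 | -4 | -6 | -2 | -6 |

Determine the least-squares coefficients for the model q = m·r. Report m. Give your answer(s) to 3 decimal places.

Forming XᵀX = [[269]] and Xᵀq = [-140]ᵀ gives XᵀX·[m]ᵀ = Xᵀq.
Hence m = -140 / 269 ≈ -0.520446.

m = -0.520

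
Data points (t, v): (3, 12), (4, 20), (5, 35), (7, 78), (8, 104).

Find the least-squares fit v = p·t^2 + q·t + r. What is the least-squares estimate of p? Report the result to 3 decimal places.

p = 2.269

XᵀX·[p, q, r]ᵀ = Xᵀv reads: 7459·p + 1071·q + 163·r = 11781;  1071·p + 163·q + 27·r = 1669;  163·p + 27·q + 5·r = 249.
(Σt^2·t^2 = 7459, Σt^2·t = 1071, Σt^2 = 163, Σt·t = 163, Σt = 27, Σ1 = 5, Σt^2·v = 11781, Σt·v = 1669, Σv = 249.)
Row-reducing yields p = 699/308, q = -1945/308, r = 1527/154.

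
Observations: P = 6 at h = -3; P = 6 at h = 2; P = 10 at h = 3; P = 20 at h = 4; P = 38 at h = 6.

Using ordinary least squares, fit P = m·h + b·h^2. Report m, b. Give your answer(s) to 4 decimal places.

m = 0.8837, b = 0.9257

With design matrix X, XᵀX = [[74, 288]; [288, 1730]] and XᵀP = [332, 1856]ᵀ.
Eliminating b: 1730·(row 1) − 288·(row 2) gives 45076·m = 1730·332 − 288·1856 = 39832, so m = 9958/11269.
Then b = (1856 − 288·(9958/11269))/1730 = 10432/11269.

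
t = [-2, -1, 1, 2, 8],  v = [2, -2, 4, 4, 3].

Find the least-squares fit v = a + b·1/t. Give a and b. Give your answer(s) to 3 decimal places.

Sums needed: Σ1 = 5, Σ1/t = 1/8, Σ1/t·1/t = 161/64.
Moment sums: Σv = 11, Σ1/t·v = 59/8.
So MᵀM·[a, b]ᵀ = Mᵀv: [[5, 1/8]; [1/8, 161/64]]·[a, b]ᵀ = [11, 59/8]ᵀ.
Determinant 5·(161/64) − (1/8)² = 201/16.
a = (11·(161/64) − (1/8)·(59/8))/(201/16) = 428/201; b = (5·(59/8) − (1/8)·11)/(201/16) = 568/201.

a = 2.129, b = 2.826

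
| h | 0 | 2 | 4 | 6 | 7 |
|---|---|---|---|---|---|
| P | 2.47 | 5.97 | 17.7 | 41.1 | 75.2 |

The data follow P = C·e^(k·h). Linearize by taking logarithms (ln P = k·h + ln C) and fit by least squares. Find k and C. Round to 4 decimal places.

Linearized form: ln P = k·h + ln C. From the 5 transformed points,
Σh = 19.0000, Σ(h)² = 105.0000, Σln P = 13.6007, Σh·ln P = 67.6049.
Equations: 105.0000·k + 19.0000·ln C = 67.6049;  19.0000·k + 5·ln C = 13.6007.
Slope k = (n·Σh·ln P − Σh·Σln P)/(n·Σ(h)² − (Σh)²) = (5·67.6049 − 19.0000·13.6007)/164.0000 = 0.48543; ln C = (Σln P − k·Σh)/n = 0.87549, so C = exp(0.87549) = 2.40005.

k = 0.4854, C = 2.4000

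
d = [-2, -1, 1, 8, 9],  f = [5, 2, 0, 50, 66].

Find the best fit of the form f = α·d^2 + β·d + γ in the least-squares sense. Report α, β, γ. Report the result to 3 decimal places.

α = 0.913, β = -0.937, γ = -0.169

AᵀA·[α, β, γ]ᵀ = Aᵀf reads: 10675·α + 1233·β + 151·γ = 8568;  1233·α + 151·β + 15·γ = 982;  151·α + 15·β + 5·γ = 123.
(Σd^2·d^2 = 10675, Σd^2·d = 1233, Σd^2 = 151, Σd·d = 151, Σd = 15, Σ1 = 5, Σd^2·f = 8568, Σd·f = 982, Σf = 123.)
Row-reducing yields α = 90801/99422, β = -93199/99422, γ = -8406/49711.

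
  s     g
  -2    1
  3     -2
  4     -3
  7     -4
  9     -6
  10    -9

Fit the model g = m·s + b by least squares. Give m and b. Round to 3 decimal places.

Forming AᵀA = [[259, 31]; [31, 6]] and Aᵀg = [-192, -23]ᵀ gives AᵀA·[m, b]ᵀ = Aᵀg.
Eliminating b: 6·(row 1) − 31·(row 2) gives 593·m = 6·(-192) − 31·(-23) = -439, so m = -439/593.
Then b = ((-23) − 31·(-439/593))/6 = -5/593.

m = -0.740, b = -0.008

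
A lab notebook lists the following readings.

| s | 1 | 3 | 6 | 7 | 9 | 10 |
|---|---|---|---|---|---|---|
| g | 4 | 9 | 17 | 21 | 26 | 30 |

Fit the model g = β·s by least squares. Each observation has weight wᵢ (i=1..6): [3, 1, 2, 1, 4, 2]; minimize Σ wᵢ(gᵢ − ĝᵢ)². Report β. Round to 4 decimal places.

With design matrix X, XᵀWX = [[657]] and XᵀWg = [1926]ᵀ.
Hence β = 1926 / 657 ≈ 2.93151.

β = 2.9315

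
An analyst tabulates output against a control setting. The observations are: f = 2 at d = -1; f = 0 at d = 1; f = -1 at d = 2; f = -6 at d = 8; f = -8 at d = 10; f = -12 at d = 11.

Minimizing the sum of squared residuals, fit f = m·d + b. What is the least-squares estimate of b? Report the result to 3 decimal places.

b = 1.158

Normal-equation sums: Σd·d = 291, Σd = 31, Σ1 = 6.
For Mᵀf: Σd·f = -264, Σf = -25.
So MᵀM·[m, b]ᵀ = Mᵀf: [[291, 31]; [31, 6]]·[m, b]ᵀ = [-264, -25]ᵀ.
det = 291·6 − 31² = 785.
m = ((-264)·6 − 31·(-25))/785 = -809/785; b = (291·(-25) − 31·(-264))/785 = 909/785.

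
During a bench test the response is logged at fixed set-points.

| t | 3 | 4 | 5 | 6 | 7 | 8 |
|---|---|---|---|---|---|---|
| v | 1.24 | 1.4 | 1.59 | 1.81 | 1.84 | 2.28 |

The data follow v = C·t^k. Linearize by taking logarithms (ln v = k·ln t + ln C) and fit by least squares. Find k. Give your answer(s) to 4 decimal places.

k = 0.5793

Let Y = ln v. Fitting Y = k·ln t + ln C by least squares:
AᵀA = [[17.0401, 9.9115]; [9.9115, 6]], rhs = [5.4126, 3.0426]ᵀ  (here Σln t = 9.9115, Σ(ln t)² = 17.0401, Σln v = 3.0426, Σln t·ln v = 5.4126).
Slope k = (n·Σln t·ln v − Σln t·Σln v)/(n·Σ(ln t)² − (Σln t)²) = (6·5.4126 − 9.9115·3.0426)/4.0036 = 0.57926; ln C = (Σln v − k·Σln t)/n = -0.44978.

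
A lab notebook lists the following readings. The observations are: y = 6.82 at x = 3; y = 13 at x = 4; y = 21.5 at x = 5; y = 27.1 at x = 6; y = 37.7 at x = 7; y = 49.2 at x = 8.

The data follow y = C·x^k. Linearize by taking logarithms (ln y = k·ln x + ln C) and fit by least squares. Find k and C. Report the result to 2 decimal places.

Linearized form: ln y = k·ln x + ln C. From the 6 transformed points,
Σln x = 9.9115, Σ(ln x)² = 17.0401, Σln y = 18.3779, Σln x·ln y = 31.6790.
Normal system: [[17.0401, 9.9115]; [9.9115, 6]]·[k, ln C]ᵀ = [31.6790, 18.3779]ᵀ.
Δ = 17.0401·6 − (9.9115)² = 4.0036; k = (31.6790·6 − 9.9115·18.3779)/4.0036 = 1.97871, ln C = (17.0401·18.3779 − 9.9115·31.6790)/4.0036 = -0.20566, so C = exp(-0.20566) = 0.81411.

k = 1.98, C = 0.81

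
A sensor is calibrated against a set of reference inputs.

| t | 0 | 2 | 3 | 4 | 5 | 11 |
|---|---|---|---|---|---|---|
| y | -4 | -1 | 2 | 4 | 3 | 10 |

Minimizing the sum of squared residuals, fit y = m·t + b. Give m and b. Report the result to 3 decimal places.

m = 1.224, b = -2.765

The normal system MᵀM·[m, b]ᵀ = Mᵀy is [[175, 25]; [25, 6]]·[m, b]ᵀ = [145, 14]ᵀ.
Δ = 175·6 − 25² = 425.
m = (145·6 − 25·14)/425 = 104/85; b = (175·14 − 25·145)/425 = -47/17.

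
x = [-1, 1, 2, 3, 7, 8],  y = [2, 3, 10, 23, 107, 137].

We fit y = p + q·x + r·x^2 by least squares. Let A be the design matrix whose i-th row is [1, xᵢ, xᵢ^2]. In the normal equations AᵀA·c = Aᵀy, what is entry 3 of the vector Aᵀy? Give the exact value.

14263

Entry 3 ↔ basis x^2, so (Aᵀy)_{3} = Σᵢ (x^2)·yᵢ = (1)·(2) + (1)·(3) + (4)·(10) + (9)·(23) + (49)·(107) + (64)·(137) = 14263.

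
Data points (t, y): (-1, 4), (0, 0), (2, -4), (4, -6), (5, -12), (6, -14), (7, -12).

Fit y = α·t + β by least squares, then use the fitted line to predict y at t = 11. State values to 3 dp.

Entries of AᵀA: Σt·t = 131, Σt = 23, Σ1 = 7.
For Aᵀy: Σt·y = -264, Σy = -44.
So AᵀA·[α, β]ᵀ = Aᵀy: [[131, 23]; [23, 7]]·[α, β]ᵀ = [-264, -44]ᵀ.
Determinant 131·7 − 23² = 388.
α = ((-264)·7 − 23·(-44))/388 = -209/97; β = (131·(-44) − 23·(-264))/388 = 77/97.
At t = 11: ŷ = (-209/97)·(11) + (77/97)·(1) = -2222/97.

ŷ = -22.907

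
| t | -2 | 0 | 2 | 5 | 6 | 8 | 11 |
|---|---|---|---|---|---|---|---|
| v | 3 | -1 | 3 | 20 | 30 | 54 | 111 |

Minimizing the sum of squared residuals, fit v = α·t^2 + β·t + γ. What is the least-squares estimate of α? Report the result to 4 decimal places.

Normal-equation sums: Σt^2·t^2 = 20690, Σt^2·t = 2184, Σt^2 = 254, Σt·t = 254, Σt = 30, Σ1 = 7.
And Σt^2·v = 18491, Σt·v = 1933, Σv = 220.
Row-reducing yields α = 816867/836962, β = -527053/836962, γ = -538642/418481.

α = 0.9760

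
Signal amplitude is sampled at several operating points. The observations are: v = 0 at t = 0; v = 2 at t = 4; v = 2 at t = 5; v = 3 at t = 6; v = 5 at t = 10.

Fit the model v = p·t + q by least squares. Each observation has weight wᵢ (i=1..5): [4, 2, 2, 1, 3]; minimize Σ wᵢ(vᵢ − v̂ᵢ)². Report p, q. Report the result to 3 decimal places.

p = 0.497, q = -0.070

Normal-equation sums: Σwᵢ·t·t = 418, Σwᵢ·t = 54, Σwᵢ·1 = 12.
Moment sums: Σwᵢ·t·v = 204, Σwᵢ·v = 26.
So MᵀWM·[p, q]ᵀ = MᵀWv: [[418, 54]; [54, 12]]·[p, q]ᵀ = [204, 26]ᵀ.
Δ = 418·12 − 54² = 2100.
p = (204·12 − 54·26)/2100 = 87/175; q = (418·26 − 54·204)/2100 = -37/525.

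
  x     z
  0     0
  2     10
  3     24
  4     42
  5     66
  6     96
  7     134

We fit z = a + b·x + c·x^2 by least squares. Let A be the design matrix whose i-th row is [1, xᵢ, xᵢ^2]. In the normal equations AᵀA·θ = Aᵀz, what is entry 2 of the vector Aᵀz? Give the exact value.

2104

Entry 2 ↔ basis x, so (Aᵀz)_{2} = Σᵢ (x)·zᵢ = (0)·(0) + (2)·(10) + (3)·(24) + (4)·(42) + (5)·(66) + (6)·(96) + (7)·(134) = 2104.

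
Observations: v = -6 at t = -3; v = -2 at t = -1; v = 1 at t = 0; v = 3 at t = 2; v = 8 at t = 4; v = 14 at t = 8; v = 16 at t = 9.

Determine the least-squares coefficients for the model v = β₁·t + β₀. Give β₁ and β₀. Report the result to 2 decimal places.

The normal system AᵀA·[β₁, β₀]ᵀ = Aᵀv is [[175, 19]; [19, 7]]·[β₁, β₀]ᵀ = [314, 34]ᵀ.
Eliminating β₀: 7·(row 1) − 19·(row 2) gives 864·β₁ = 7·314 − 19·34 = 1552, so β₁ = 97/54.
Then β₀ = (34 − 19·(97/54))/7 = -1/54.

β₁ = 1.80, β₀ = -0.02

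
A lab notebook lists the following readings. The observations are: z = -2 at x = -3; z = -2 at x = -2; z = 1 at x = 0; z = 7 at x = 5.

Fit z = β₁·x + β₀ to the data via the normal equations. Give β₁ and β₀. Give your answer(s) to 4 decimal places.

β₁ = 1.1842, β₀ = 1.0000

With design matrix M, MᵀM = [[38, 0]; [0, 4]] and Mᵀz = [45, 4]ᵀ.
Determinant 38·4 − 0² = 152.
β₁ = (45·4 − 0·4)/152 = 45/38; β₀ = (38·4 − 0·45)/152 = 1.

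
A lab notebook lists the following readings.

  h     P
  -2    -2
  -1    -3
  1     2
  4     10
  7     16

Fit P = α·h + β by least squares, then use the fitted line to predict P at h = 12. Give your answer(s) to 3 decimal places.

P̂ = 26.861

The normal system XᵀX·[α, β]ᵀ = XᵀP is [[71, 9]; [9, 5]]·[α, β]ᵀ = [161, 23]ᵀ.
Eliminating β: 5·(row 1) − 9·(row 2) gives 274·α = 5·161 − 9·23 = 598, so α = 299/137.
Then β = (23 − 9·(299/137))/5 = 92/137.
At h = 12: P̂ = (299/137)·(12) + (92/137)·(1) = 3680/137.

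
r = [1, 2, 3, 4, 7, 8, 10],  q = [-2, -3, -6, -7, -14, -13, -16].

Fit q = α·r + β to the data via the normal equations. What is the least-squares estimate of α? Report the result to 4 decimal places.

Sums needed: Σr·r = 243, Σr = 35, Σ1 = 7.
Moment sums: Σr·q = -416, Σq = -61.
So XᵀX·[α, β]ᵀ = Xᵀq: [[243, 35]; [35, 7]]·[α, β]ᵀ = [-416, -61]ᵀ.
Δ = 243·7 − 35² = 476.
α = ((-416)·7 − 35·(-61))/476 = -111/68; β = (243·(-61) − 35·(-416))/476 = -263/476.

α = -1.6324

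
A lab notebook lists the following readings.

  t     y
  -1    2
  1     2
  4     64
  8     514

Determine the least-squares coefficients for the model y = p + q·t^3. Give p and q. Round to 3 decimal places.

Normal-equation sums: Σ1 = 4, Σt^3 = 576, Σt^3·t^3 = 266242.
Moment sums: Σy = 582, Σt^3·y = 267264.
Normal equations: [[4, 576]; [576, 266242]]·[p, q]ᵀ = [582, 267264]ᵀ.
Determinant 4·266242 − 576² = 733192.
p = (582·266242 − 576·267264)/733192 = 252195/183298; q = (4·267264 − 576·582)/733192 = 91728/91649.

p = 1.376, q = 1.001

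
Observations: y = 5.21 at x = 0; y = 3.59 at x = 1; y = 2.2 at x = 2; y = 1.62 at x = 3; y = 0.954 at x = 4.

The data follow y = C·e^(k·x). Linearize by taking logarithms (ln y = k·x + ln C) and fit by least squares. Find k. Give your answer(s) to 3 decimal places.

With ln yᵢ as the transformed response and xᵢ as the regressor:
XᵀX = [[30.0000, 10.0000]; [10.0000, 5]], rhs = [4.1140, 4.1525]ᵀ  (here Σx = 10.0000, Σ(x)² = 30.0000, Σln y = 4.1525, Σx·ln y = 4.1140).
Slope k = (n·Σx·ln y − Σx·Σln y)/(n·Σ(x)² − (Σx)²) = (5·4.1140 − 10.0000·4.1525)/50.0000 = -0.41911; ln C = (Σln y − k·Σx)/n = 1.66872.

k = -0.419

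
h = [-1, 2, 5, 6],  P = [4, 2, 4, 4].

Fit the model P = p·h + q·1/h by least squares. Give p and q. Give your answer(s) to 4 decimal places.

Forming XᵀX = [[66, 4]; [4, 593/450]] and XᵀP = [44, -23/15]ᵀ gives XᵀX·[p, q]ᵀ = XᵀP.
det = 66·(593/450) − 4² = 5323/75.
p = (44·(593/450) − 4·(-23/15))/(5323/75) = 14426/15969; q = (66·(-23/15) − 4·44)/(5323/75) = -20790/5323.

p = 0.9034, q = -3.9057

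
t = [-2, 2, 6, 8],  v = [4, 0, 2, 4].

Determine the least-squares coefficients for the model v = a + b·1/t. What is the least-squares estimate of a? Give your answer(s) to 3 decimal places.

a = 2.765

The normal equations are: 4·a + (7/24)·b = 10;  (7/24)·a + (313/576)·b = -7/6.
(Σ1 = 4, Σ1/t = 7/24, Σ1/t·1/t = 313/576, Σv = 10, Σ1/t·v = -7/6.)
Eliminating b: (313/576)·(row 1) − (7/24)·(row 2) gives (401/192)·a = (313/576)·10 − (7/24)·(-7/6) = 1663/288, so a = 3326/1203.
Then b = ((-7/6) − (7/24)·(3326/1203))/(313/576) = -1456/401.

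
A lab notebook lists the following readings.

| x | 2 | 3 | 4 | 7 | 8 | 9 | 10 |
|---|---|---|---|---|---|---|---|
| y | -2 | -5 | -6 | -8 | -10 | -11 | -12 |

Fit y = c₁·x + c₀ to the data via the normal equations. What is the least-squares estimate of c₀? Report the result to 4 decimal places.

Sums needed: Σx·x = 323, Σx = 43, Σ1 = 7.
And Σx·y = -398, Σy = -54.
det = 323·7 − 43² = 412.
c₁ = ((-398)·7 − 43·(-54))/412 = -116/103; c₀ = (323·(-54) − 43·(-398))/412 = -82/103.

c₀ = -0.7961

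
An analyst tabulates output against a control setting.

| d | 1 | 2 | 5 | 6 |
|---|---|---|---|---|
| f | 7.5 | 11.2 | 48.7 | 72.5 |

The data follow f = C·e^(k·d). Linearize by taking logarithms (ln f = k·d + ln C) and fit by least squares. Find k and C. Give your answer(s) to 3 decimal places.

k = 0.463, C = 4.611

Let Y = ln f. Fitting Y = k·d + ln C by least squares:
Σd = 14.0000, Σ(d)² = 66.0000, Σln f = 12.6001, Σd·ln f = 51.9766.
Normal system: [[66.0000, 14.0000]; [14.0000, 4]]·[k, ln C]ᵀ = [51.9766, 12.6001]ᵀ.
Slope k = (n·Σd·ln f − Σd·Σln f)/(n·Σ(d)² − (Σd)²) = (4·51.9766 − 14.0000·12.6001)/68.0000 = 0.46332; ln C = (Σln f − k·Σd)/n = 1.52842, so C = exp(1.52842) = 4.61088.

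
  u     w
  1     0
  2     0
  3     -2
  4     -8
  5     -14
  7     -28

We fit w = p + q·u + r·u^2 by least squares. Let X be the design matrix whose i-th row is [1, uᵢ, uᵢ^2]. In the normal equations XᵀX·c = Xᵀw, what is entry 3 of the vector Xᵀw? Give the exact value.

-1868

Entry 3 ↔ basis u^2, so (Xᵀw)_{3} = Σᵢ (u^2)·wᵢ = (1)·(0) + (4)·(0) + (9)·(-2) + (16)·(-8) + (25)·(-14) + (49)·(-28) = -1868.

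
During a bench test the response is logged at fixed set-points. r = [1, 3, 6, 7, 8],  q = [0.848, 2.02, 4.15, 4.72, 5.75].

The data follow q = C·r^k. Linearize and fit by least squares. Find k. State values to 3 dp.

k = 0.912

Let Y = ln q. Fitting Y = k·ln r + ln C by least squares:
Σln r = 6.9157, Σ(ln r)² = 12.5280, Σln q = 5.2623, Σln r·ln q = 9.9793.
Equations: 12.5280·k + 6.9157·ln C = 9.9793;  6.9157·k + 5·ln C = 5.2623.
Solving (det = 14.8127): k = 0.91163, ln C = -0.20845.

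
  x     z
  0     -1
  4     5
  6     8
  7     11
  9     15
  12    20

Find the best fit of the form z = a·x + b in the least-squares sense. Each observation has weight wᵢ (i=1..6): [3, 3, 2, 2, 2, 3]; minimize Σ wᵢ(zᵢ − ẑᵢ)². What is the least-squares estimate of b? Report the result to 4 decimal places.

Normal-equation sums: Σwᵢ·x·x = 812, Σwᵢ·x = 92, Σwᵢ·1 = 15.
Right-hand side: Σwᵢ·x·z = 1300, Σwᵢ·z = 140.
Normal equations: [[812, 92]; [92, 15]]·[a, b]ᵀ = [1300, 140]ᵀ.
Determinant 812·15 − 92² = 3716.
a = (1300·15 − 92·140)/3716 = 1655/929; b = (812·140 − 92·1300)/3716 = -1480/929.

b = -1.5931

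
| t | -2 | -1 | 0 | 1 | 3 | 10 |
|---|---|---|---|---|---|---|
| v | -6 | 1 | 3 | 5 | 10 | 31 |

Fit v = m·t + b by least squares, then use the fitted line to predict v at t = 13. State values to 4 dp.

Forming AᵀA = [[115, 11]; [11, 6]] and Aᵀv = [356, 44]ᵀ gives AᵀA·[m, b]ᵀ = Aᵀv.
Eliminating b: 6·(row 1) − 11·(row 2) gives 569·m = 6·356 − 11·44 = 1652, so m = 1652/569.
Then b = (44 − 11·(1652/569))/6 = 1144/569.
At t = 13: v̂ = (1652/569)·(13) + (1144/569)·(1) = 22620/569.

v̂ = 39.7540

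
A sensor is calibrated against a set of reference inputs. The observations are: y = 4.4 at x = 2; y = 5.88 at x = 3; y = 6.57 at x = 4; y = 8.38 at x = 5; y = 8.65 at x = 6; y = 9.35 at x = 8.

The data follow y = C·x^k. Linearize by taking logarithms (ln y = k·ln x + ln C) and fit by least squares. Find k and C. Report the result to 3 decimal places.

k = 0.565, C = 3.086

Taking logs, ln y = k·ln x + ln C, so regress ln y on ln x.
Σln x = 8.6587, Σ(ln x)² = 13.7340, Σln y = 11.6545, Σln x·ln y = 17.5185.
Normal system: [[13.7340, 8.6587]; [8.6587, 6]]·[k, ln C]ᵀ = [17.5185, 11.6545]ᵀ.
Slope k = (n·Σln x·ln y − Σln x·Σln y)/(n·Σ(ln x)² − (Σln x)²) = (6·17.5185 − 8.6587·11.6545)/7.4309 = 0.56504; ln C = (Σln y − k·Σln x)/n = 1.12699, so C = exp(1.12699) = 3.08636.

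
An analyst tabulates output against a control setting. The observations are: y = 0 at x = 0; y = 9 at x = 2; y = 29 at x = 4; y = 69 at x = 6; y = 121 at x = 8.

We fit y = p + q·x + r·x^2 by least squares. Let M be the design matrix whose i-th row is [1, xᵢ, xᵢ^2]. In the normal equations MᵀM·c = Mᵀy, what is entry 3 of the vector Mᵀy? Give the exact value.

10728

Entry 3 ↔ basis x^2, so (Mᵀy)_{3} = Σᵢ (x^2)·yᵢ = (0)·(0) + (4)·(9) + (16)·(29) + (36)·(69) + (64)·(121) = 10728.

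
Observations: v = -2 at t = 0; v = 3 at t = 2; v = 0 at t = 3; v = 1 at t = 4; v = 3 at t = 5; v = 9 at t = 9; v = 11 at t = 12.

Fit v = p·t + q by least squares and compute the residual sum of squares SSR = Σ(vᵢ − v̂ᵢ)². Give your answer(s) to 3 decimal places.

Normal-equation sums: Σt·t = 279, Σt = 35, Σ1 = 7.
For Mᵀv: Σt·v = 238, Σv = 25.
Normal equations: [[279, 35]; [35, 7]]·[p, q]ᵀ = [238, 25]ᵀ.
Determinant 279·7 − 35² = 728.
p = (238·7 − 35·25)/728 = 113/104; q = (279·25 − 35·238)/728 = -1355/728.
Residuals: -101/728, 1957/728, -509/364, -1081/728, -4/7, 197/182, -129/728; SSR = 9417/728.

SSR = 12.935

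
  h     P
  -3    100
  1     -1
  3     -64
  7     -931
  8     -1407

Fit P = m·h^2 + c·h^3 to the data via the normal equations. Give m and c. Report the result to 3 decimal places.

Normal-equation sums: Σh^2·h^2 = 6660, Σh^2·h^3 = 49576, Σh^3·h^3 = 381252.
Moment sums: Σh^2·P = -135344, Σh^3·P = -1044146.
Normal equations: [[6660, 49576]; [49576, 381252]]·[m, c]ᵀ = [-135344, -1044146]ᵀ.
Eliminating c: 381252·(row 1) − 49576·(row 2) gives 81358544·m = 381252·(-135344) − 49576·(-1044146) = 164411408, so m = 10275713/5084909.
Then c = ((-1044146) − 49576·(10275713/5084909))/381252 = -30524777/10169818.

m = 2.021, c = -3.002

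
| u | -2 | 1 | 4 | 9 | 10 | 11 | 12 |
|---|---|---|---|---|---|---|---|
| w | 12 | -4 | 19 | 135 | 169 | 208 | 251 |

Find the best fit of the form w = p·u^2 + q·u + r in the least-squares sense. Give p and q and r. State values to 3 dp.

With design matrix X, XᵀX = [[52211, 4845, 467]; [4845, 467, 45]; [467, 45, 7]] and Xᵀw = [89495, 8253, 790]ᵀ.
Row-reducing yields p = 301095/151256, q = -420471/151256, r = -156995/75628.

p = 1.991, q = -2.780, r = -2.076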